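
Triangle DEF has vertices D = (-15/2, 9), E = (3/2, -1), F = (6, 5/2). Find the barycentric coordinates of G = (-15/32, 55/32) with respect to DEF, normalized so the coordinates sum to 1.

(1/4, 11/16, 1/16)

Signed area of the reference triangle: [DEF] = ½·((-15/2)·(-1−(5/2)) + (3/2)·(5/2−9) + 6·(9−(-1))) = ½·(105/4 − 39/4 + 60) = 153/4.
[GEF] = ½·((-15/32)·(-1−(5/2)) + (3/2)·(5/2−(55/32)) + 6·(55/32−(-1))) = ½·(105/64 + 75/64 + 261/16) = 153/16, so the D-coordinate is (153/16)/(153/4) = 1/4.
[DGF] = ½·((-15/2)·(55/32−(5/2)) + (-15/32)·(5/2−9) + 6·(9−(55/32))) = ½·(375/64 + 195/64 + 699/16) = 1683/64, so the E-coordinate is 11/16.
[DEG] = ½·((-15/2)·(-1−(55/32)) + (3/2)·(55/32−9) + (-15/32)·(9−(-1))) = ½·(1305/64 − 699/64 − 75/16) = 153/64, so the F-coordinate is 1/16.
Check: 1/4 + 11/16 + 1/16 = 1.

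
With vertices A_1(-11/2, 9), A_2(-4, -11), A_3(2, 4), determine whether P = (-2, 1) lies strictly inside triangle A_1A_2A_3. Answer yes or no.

yes

Barycentric coordinates of P: (28/95, 17/57, 116/285).
The three coordinates are positive, positive, positive; a point is interior exactly when all three are positive.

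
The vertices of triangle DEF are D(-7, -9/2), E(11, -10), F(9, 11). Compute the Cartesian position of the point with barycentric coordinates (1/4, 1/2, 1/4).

G = (1/4)·D + (1/2)·E + (1/4)·F.
x-coordinate: (1/4)·(-7) + (1/2)·11 + (1/4)·9 = 6.
y-coordinate: (1/4)·(-9/2) + (1/2)·(-10) + (1/4)·11 = -27/8.

(6, -27/8)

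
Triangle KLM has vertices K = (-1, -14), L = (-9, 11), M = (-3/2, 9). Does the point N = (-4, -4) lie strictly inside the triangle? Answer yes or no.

Barycentric coordinates of N: (205/343, 128/343, 10/343).
The three coordinates are positive, positive, positive; a point is interior exactly when all three are positive.

yes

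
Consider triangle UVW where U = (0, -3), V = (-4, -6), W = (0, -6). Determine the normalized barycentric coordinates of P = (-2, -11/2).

(1/6, 1/2, 1/3)

Signed area of the reference triangle: [UVW] = ½·(0·(-6−(-6)) + (-4)·(-6−(-3)) + 0·(-3−(-6))) = ½·(0 + 12 + 0) = 6.
[PVW] = ½·((-2)·(-6−(-6)) + (-4)·(-6−(-11/2)) + 0·(-11/2−(-6))) = ½·(0 + 2 + 0) = 1, so the U-coordinate is 1/6 = 1/6.
[UPW] = ½·(0·(-11/2−(-6)) + (-2)·(-6−(-3)) + 0·(-3−(-11/2))) = ½·(0 + 6 + 0) = 3, so the V-coordinate is 1/2.
[UVP] = ½·(0·(-6−(-11/2)) + (-4)·(-11/2−(-3)) + (-2)·(-3−(-6))) = ½·(0 + 10 − 6) = 2, so the W-coordinate is 1/3.
Check: 1/6 + 1/2 + 1/3 = 1.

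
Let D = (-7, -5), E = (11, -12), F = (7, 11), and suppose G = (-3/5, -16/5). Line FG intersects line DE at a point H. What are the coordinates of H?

(-5/2, -27/4)

Barycentric coordinates of G with respect to DEF: (3/5, 1/5, 1/5).
On side DE the F-coordinate is zero; dropping G's F-weight 1/5 and renormalizing the remaining 3/5 : 1/5 gives weights 3/4, 1/4 on D, E.
H = (3/4)·(-7, -5) + (1/4)·(11, -12) = (-5/2, -27/4).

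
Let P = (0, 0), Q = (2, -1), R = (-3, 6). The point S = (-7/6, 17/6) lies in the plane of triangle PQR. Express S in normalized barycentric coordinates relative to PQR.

Signed area of the reference triangle: [PQR] = ½·(0·(-1−6) + 2·(6−0) + (-3)·(0−(-1))) = ½·(0 + 12 − 3) = 9/2.
[SQR] = ½·((-7/6)·(-1−6) + 2·(6−(17/6)) + (-3)·(17/6−(-1))) = ½·(49/6 + 19/3 − 23/2) = 3/2, so the P-coordinate is (3/2)/(9/2) = 1/3.
[PSR] = ½·(0·(17/6−6) + (-7/6)·(6−0) + (-3)·(0−(17/6))) = ½·(0 − 7 + 17/2) = 3/4, so the Q-coordinate is 1/6.
[PQS] = ½·(0·(-1−(17/6)) + 2·(17/6−0) + (-7/6)·(0−(-1))) = ½·(0 + 17/3 − 7/6) = 9/4, so the R-coordinate is 1/2.
Check: 1/3 + 1/6 + 1/2 = 1.

(1/3, 1/6, 1/2)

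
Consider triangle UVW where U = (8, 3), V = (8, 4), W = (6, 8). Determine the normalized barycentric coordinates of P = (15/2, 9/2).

Signed area of the reference triangle: [UVW] = ½·(8·(4−8) + 8·(8−3) + 6·(3−4)) = ½·(-32 + 40 − 6) = 1.
[PVW] = ½·((15/2)·(4−8) + 8·(8−(9/2)) + 6·(9/2−4)) = ½·(-30 + 28 + 3) = 1/2, so the U-coordinate is (1/2)/1 = 1/2.
[UPW] = ½·(8·(9/2−8) + (15/2)·(8−3) + 6·(3−(9/2))) = ½·(-28 + 75/2 − 9) = 1/4, so the V-coordinate is 1/4.
[UVP] = ½·(8·(4−(9/2)) + 8·(9/2−3) + (15/2)·(3−4)) = ½·(-4 + 12 − 15/2) = 1/4, so the W-coordinate is 1/4.
Check: 1/2 + 1/4 + 1/4 = 1.

(1/2, 1/4, 1/4)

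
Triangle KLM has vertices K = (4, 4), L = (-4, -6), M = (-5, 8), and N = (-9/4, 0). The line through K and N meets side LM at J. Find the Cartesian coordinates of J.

Barycentric coordinates of N with respect to KLM: (1/4, 1/2, 1/4).
On side LM the K-coordinate is zero; dropping N's K-weight 1/4 and renormalizing the remaining 1/2 : 1/4 gives weights 2/3, 1/3 on L, M.
J = (2/3)·(-4, -6) + (1/3)·(-5, 8) = (-13/3, -4/3).

(-13/3, -4/3)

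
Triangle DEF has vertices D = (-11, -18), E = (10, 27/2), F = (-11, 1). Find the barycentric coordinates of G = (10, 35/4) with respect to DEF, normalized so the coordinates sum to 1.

(1/4, 1, -1/4)

Signed area of the reference triangle: [DEF] = ½·((-11)·(27/2−1) + 10·(1−(-18)) + (-11)·(-18−(27/2))) = ½·(-275/2 + 190 + 693/2) = 399/2.
[GEF] = ½·(10·(27/2−1) + 10·(1−(35/4)) + (-11)·(35/4−(27/2))) = ½·(125 − 155/2 + 209/4) = 399/8, so the D-coordinate is (399/8)/(399/2) = 1/4.
[DGF] = ½·((-11)·(35/4−1) + 10·(1−(-18)) + (-11)·(-18−(35/4))) = ½·(-341/4 + 190 + 1177/4) = 399/2, so the E-coordinate is 1.
[DEG] = ½·((-11)·(27/2−(35/4)) + 10·(35/4−(-18)) + 10·(-18−(27/2))) = ½·(-209/4 + 535/2 − 315) = -399/8, so the F-coordinate is -1/4.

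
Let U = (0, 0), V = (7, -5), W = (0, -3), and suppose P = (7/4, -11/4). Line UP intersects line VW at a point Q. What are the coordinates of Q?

Barycentric coordinates of P with respect to UVW: (1/4, 1/4, 1/2).
On side VW the U-coordinate is zero; dropping P's U-weight 1/4 and renormalizing the remaining 1/4 : 1/2 gives weights 1/3, 2/3 on V, W.
Q = (1/3)·(7, -5) + (2/3)·(0, -3) = (7/3, -11/3).

(7/3, -11/3)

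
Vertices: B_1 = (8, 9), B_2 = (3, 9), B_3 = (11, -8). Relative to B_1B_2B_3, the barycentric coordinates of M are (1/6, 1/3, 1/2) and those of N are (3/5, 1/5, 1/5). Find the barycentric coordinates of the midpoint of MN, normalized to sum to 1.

Since both coordinate triples sum to 1, the midpoint's barycentrics are the componentwise average.
(1/6+3/5)/2 = 23/60; similarly 4/15 and 7/20.

(23/60, 4/15, 7/20)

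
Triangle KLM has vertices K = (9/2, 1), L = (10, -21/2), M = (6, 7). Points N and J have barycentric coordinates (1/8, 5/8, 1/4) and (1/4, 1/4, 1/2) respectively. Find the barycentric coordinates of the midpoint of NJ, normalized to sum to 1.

(3/16, 7/16, 3/8)

Since both coordinate triples sum to 1, the midpoint's barycentrics are the componentwise average.
(1/8+1/4)/2 = 3/16; similarly 7/16 and 3/8.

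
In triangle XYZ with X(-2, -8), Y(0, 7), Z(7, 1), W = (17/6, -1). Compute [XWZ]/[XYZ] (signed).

[XYZ] = ½·((-2)·(7−1) + 0·(1−(-8)) + 7·(-8−7)) = ½·(-12 + 0 − 105) = -117/2.
[XWZ] = ½·((-2)·(-1−1) + (17/6)·(1−(-8)) + 7·(-8−(-1))) = ½·(4 + 51/2 − 49) = -39/4, so the ratio is (-39/4)/(-117/2) = 1/6.

1/6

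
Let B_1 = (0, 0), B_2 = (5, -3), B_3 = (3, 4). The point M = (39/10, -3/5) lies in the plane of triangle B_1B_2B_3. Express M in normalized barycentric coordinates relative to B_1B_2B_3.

Signed area of the reference triangle: [B_1B_2B_3] = ½·(0·(-3−4) + 5·(4−0) + 3·(0−(-3))) = ½·(0 + 20 + 9) = 29/2.
[MB_2B_3] = ½·((39/10)·(-3−4) + 5·(4−(-3/5)) + 3·(-3/5−(-3))) = ½·(-273/10 + 23 + 36/5) = 29/20, so the B_1-coordinate is (29/20)/(29/2) = 1/10.
[B_1MB_3] = ½·(0·(-3/5−4) + (39/10)·(4−0) + 3·(0−(-3/5))) = ½·(0 + 78/5 + 9/5) = 87/10, so the B_2-coordinate is 3/5.
[B_1B_2M] = ½·(0·(-3−(-3/5)) + 5·(-3/5−0) + (39/10)·(0−(-3))) = ½·(0 − 3 + 117/10) = 87/20, so the B_3-coordinate is 3/10.

(1/10, 3/5, 3/10)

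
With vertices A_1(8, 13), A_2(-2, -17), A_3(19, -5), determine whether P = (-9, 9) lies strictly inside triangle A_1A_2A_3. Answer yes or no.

Barycentric coordinates of P: (21/17, 35/51, -47/51).
The three coordinates are positive, positive, negative; a point is interior exactly when all three are positive.

no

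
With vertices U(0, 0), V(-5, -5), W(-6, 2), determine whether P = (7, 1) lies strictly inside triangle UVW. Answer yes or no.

no

Barycentric coordinates of P: (9/4, -1/2, -3/4).
The three coordinates are positive, negative, negative; a point is interior exactly when all three are positive.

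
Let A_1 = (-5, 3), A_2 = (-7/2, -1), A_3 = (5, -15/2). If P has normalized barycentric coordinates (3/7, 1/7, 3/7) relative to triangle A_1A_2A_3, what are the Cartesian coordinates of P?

(-1/2, -29/14)

P = (3/7)·A_1 + (1/7)·A_2 + (3/7)·A_3.
x-coordinate: (3/7)·(-5) + (1/7)·(-7/2) + (3/7)·5 = -1/2.
y-coordinate: (3/7)·3 + (1/7)·(-1) + (3/7)·(-15/2) = -29/14.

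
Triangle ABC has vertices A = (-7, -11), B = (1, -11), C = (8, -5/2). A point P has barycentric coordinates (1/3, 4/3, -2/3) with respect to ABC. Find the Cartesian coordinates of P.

P = (1/3)·A + (4/3)·B + (-2/3)·C.
x-coordinate: (1/3)·(-7) + (4/3)·1 + (-2/3)·8 = -19/3.
y-coordinate: (1/3)·(-11) + (4/3)·(-11) + (-2/3)·(-5/2) = -50/3.

(-19/3, -50/3)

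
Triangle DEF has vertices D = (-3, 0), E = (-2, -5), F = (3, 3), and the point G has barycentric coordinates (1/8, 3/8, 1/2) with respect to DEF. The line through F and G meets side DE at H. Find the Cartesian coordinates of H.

(-9/4, -15/4)

Line FG meets DE where the F-coordinate vanishes; zeroing G's F-weight and renormalizing leaves D, E-weights 1/8 : 3/8 → (1/4, 3/4).
So H = (1/4)·D + (3/4)·E = (-9/4, -15/4).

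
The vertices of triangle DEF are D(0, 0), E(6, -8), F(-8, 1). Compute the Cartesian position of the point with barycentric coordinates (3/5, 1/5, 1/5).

G = (3/5)·D + (1/5)·E + (1/5)·F.
x-coordinate: (3/5)·0 + (1/5)·6 + (1/5)·(-8) = -2/5.
y-coordinate: (3/5)·0 + (1/5)·(-8) + (1/5)·1 = -7/5.

(-2/5, -7/5)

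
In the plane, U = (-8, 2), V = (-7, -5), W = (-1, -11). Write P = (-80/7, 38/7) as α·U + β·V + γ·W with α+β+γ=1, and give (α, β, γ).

Signed area of the reference triangle: [UVW] = ½·((-8)·(-5−(-11)) + (-7)·(-11−2) + (-1)·(2−(-5))) = ½·(-48 + 91 − 7) = 18.
[PVW] = ½·((-80/7)·(-5−(-11)) + (-7)·(-11−(38/7)) + (-1)·(38/7−(-5))) = ½·(-480/7 + 115 − 73/7) = 18, so the U-coordinate is 18/18 = 1.
[UPW] = ½·((-8)·(38/7−(-11)) + (-80/7)·(-11−2) + (-1)·(2−(38/7))) = ½·(-920/7 + 1040/7 + 24/7) = 72/7, so the V-coordinate is 4/7.
[UVP] = ½·((-8)·(-5−(38/7)) + (-7)·(38/7−2) + (-80/7)·(2−(-5))) = ½·(584/7 − 24 − 80) = -72/7, so the W-coordinate is -4/7.
Check: 1 + 4/7 − 4/7 = 1.

(1, 4/7, -4/7)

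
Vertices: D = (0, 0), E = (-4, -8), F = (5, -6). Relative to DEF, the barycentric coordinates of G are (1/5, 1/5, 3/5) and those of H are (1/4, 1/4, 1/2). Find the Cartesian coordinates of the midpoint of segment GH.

(37/20, -51/10)

Barycentric coordinates of the midpoint are the average: (9/40, 9/40, 11/20).
Converting: (9/40)·D + (9/40)·E + (11/20)·F = (37/20, -51/10).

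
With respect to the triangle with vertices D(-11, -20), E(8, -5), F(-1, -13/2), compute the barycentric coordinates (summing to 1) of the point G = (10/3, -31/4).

(1/6, 2/3, 1/6)

Signed area of the reference triangle: [DEF] = ½·((-11)·(-5−(-13/2)) + 8·(-13/2−(-20)) + (-1)·(-20−(-5))) = ½·(-33/2 + 108 + 15) = 213/4.
[GEF] = ½·((10/3)·(-5−(-13/2)) + 8·(-13/2−(-31/4)) + (-1)·(-31/4−(-5))) = ½·(5 + 10 + 11/4) = 71/8, so the D-coordinate is (71/8)/(213/4) = 1/6.
[DGF] = ½·((-11)·(-31/4−(-13/2)) + (10/3)·(-13/2−(-20)) + (-1)·(-20−(-31/4))) = ½·(55/4 + 45 + 49/4) = 71/2, so the E-coordinate is 2/3.
[DEG] = ½·((-11)·(-5−(-31/4)) + 8·(-31/4−(-20)) + (10/3)·(-20−(-5))) = ½·(-121/4 + 98 − 50) = 71/8, so the F-coordinate is 1/6.
Check: 1/6 + 2/3 + 1/6 = 1.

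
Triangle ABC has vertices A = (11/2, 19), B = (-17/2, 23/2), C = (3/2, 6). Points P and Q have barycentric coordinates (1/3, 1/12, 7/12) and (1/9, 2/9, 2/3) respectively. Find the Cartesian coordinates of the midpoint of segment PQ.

(31/36, 467/48)

Barycentric coordinates of the midpoint are the average: (2/9, 11/72, 5/8).
Converting: (2/9)·A + (11/72)·B + (5/8)·C = (31/36, 467/48).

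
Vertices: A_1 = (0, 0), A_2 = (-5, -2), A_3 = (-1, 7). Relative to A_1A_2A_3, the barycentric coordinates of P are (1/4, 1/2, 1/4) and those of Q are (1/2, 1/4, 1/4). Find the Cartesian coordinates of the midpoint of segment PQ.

Barycentric coordinates of the midpoint are the average: (3/8, 3/8, 1/4).
Converting: (3/8)·A_1 + (3/8)·A_2 + (1/4)·A_3 = (-17/8, 1).

(-17/8, 1)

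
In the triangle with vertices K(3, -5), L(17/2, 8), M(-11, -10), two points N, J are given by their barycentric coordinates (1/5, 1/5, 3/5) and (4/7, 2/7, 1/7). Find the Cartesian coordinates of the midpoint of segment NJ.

Barycentric coordinates of the midpoint are the average: (27/70, 17/70, 13/35).
Converting: (27/70)·K + (17/70)·L + (13/35)·M = (-121/140, -37/10).

(-121/140, -37/10)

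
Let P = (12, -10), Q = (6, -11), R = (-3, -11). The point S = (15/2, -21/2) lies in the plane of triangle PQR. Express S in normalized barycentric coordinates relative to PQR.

Signed area of the reference triangle: [PQR] = ½·(12·(-11−(-11)) + 6·(-11−(-10)) + (-3)·(-10−(-11))) = ½·(0 − 6 − 3) = -9/2.
[SQR] = ½·((15/2)·(-11−(-11)) + 6·(-11−(-21/2)) + (-3)·(-21/2−(-11))) = ½·(0 − 3 − 3/2) = -9/4, so the P-coordinate is (-9/4)/(-9/2) = 1/2.
[PSR] = ½·(12·(-21/2−(-11)) + (15/2)·(-11−(-10)) + (-3)·(-10−(-21/2))) = ½·(6 − 15/2 − 3/2) = -3/2, so the Q-coordinate is 1/3.
[PQS] = ½·(12·(-11−(-21/2)) + 6·(-21/2−(-10)) + (15/2)·(-10−(-11))) = ½·(-6 − 3 + 15/2) = -3/4, so the R-coordinate is 1/6.

(1/2, 1/3, 1/6)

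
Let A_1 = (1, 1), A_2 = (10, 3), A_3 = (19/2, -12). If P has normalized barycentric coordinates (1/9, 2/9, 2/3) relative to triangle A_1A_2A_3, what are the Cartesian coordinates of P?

(26/3, -65/9)

P = (1/9)·A_1 + (2/9)·A_2 + (2/3)·A_3.
x-coordinate: (1/9)·1 + (2/9)·10 + (2/3)·(19/2) = 26/3.
y-coordinate: (1/9)·1 + (2/9)·3 + (2/3)·(-12) = -65/9.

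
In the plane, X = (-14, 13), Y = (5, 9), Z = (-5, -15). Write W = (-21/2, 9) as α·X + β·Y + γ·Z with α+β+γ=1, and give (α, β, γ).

(3/4, 1/8, 1/8)

Signed area of the reference triangle: [XYZ] = ½·((-14)·(9−(-15)) + 5·(-15−13) + (-5)·(13−9)) = ½·(-336 − 140 − 20) = -248.
[WYZ] = ½·((-21/2)·(9−(-15)) + 5·(-15−9) + (-5)·(9−9)) = ½·(-252 − 120 + 0) = -186, so the X-coordinate is (-186)/(-248) = 3/4.
[XWZ] = ½·((-14)·(9−(-15)) + (-21/2)·(-15−13) + (-5)·(13−9)) = ½·(-336 + 294 − 20) = -31, so the Y-coordinate is 1/8.
[XYW] = ½·((-14)·(9−9) + 5·(9−13) + (-21/2)·(13−9)) = ½·(0 − 20 − 42) = -31, so the Z-coordinate is 1/8.
Check: 3/4 + 1/8 + 1/8 = 1.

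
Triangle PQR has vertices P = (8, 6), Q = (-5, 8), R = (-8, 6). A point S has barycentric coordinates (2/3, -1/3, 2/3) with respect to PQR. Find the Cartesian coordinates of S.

(5/3, 16/3)

S = (2/3)·P + (-1/3)·Q + (2/3)·R.
x-coordinate: (2/3)·8 + (-1/3)·(-5) + (2/3)·(-8) = 5/3.
y-coordinate: (2/3)·6 + (-1/3)·8 + (2/3)·6 = 16/3.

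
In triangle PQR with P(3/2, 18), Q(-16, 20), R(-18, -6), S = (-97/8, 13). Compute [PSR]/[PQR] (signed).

1/2

[PQR] = ½·((3/2)·(20−(-6)) + (-16)·(-6−18) + (-18)·(18−20)) = ½·(39 + 384 + 36) = 459/2.
[PSR] = ½·((3/2)·(13−(-6)) + (-97/8)·(-6−18) + (-18)·(18−13)) = ½·(57/2 + 291 − 90) = 459/4, so the ratio is (459/4)/(459/2) = 1/2.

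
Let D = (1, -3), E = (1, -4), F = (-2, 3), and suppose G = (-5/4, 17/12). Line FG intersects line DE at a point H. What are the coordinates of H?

(1, -10/3)

Barycentric coordinates of G with respect to DEF: (1/6, 1/12, 3/4).
On side DE the F-coordinate is zero; dropping G's F-weight 3/4 and renormalizing the remaining 1/6 : 1/12 gives weights 2/3, 1/3 on D, E.
H = (2/3)·(1, -3) + (1/3)·(1, -4) = (1, -10/3).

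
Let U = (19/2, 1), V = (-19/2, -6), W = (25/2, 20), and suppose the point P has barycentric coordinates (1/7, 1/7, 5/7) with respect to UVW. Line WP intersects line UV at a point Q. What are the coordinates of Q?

(0, -5/2)

Line WP meets UV where the W-coordinate vanishes; zeroing P's W-weight and renormalizing leaves U, V-weights 1/7 : 1/7 → (1/2, 1/2).
So Q = (1/2)·U + (1/2)·V = (0, -5/2).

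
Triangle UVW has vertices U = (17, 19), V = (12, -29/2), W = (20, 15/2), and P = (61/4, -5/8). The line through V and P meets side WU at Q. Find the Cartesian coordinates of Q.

Barycentric coordinates of P with respect to UVW: (1/4, 1/2, 1/4).
On side WU the V-coordinate is zero; dropping P's V-weight 1/2 and renormalizing the remaining 1/4 : 1/4 gives weights 1/2, 1/2 on W, U.
Q = (1/2)·(20, 15/2) + (1/2)·(17, 19) = (37/2, 53/4).

(37/2, 53/4)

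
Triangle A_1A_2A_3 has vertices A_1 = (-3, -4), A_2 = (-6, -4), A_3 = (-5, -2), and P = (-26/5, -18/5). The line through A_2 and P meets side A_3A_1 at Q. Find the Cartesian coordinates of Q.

Barycentric coordinates of P with respect to A_1A_2A_3: (1/5, 3/5, 1/5).
On side A_3A_1 the A_2-coordinate is zero; dropping P's A_2-weight 3/5 and renormalizing the remaining 1/5 : 1/5 gives weights 1/2, 1/2 on A_3, A_1.
Q = (1/2)·(-5, -2) + (1/2)·(-3, -4) = (-4, -3).

(-4, -3)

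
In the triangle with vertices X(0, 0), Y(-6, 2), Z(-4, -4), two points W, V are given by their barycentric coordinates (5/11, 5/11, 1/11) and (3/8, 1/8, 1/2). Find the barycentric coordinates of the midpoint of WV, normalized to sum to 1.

(73/176, 51/176, 13/44)

Since both coordinate triples sum to 1, the midpoint's barycentrics are the componentwise average.
(5/11+3/8)/2 = 73/176; similarly 51/176 and 13/44.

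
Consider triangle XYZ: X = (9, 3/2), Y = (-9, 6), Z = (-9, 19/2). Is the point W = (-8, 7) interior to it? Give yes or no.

Barycentric coordinates of W: (1/18, 37/63, 5/14).
The three coordinates are positive, positive, positive; a point is interior exactly when all three are positive.

yes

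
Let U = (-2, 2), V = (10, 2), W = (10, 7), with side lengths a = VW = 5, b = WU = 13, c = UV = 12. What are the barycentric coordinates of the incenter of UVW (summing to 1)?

(1/6, 13/30, 2/5)

The incenter has barycentric coordinates proportional to the opposite side lengths: (5 : 13 : 12).
Normalizing by 5+13+12 = 30 gives (1/6, 13/30, 2/5).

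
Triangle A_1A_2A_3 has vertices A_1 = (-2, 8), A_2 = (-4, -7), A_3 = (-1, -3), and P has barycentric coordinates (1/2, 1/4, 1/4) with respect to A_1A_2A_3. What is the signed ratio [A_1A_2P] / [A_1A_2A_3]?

1/4

The signed ratio [A_1A_2P]/[A_1A_2A_3] equals the barycentric coordinate of P at vertex A_3, which is 1/4.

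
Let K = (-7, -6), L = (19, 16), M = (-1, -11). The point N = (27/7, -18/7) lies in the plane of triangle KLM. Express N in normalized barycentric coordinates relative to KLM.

Signed area of the reference triangle: [KLM] = ½·((-7)·(16−(-11)) + 19·(-11−(-6)) + (-1)·(-6−16)) = ½·(-189 − 95 + 22) = -131.
[NLM] = ½·((27/7)·(16−(-11)) + 19·(-11−(-18/7)) + (-1)·(-18/7−16)) = ½·(729/7 − 1121/7 + 130/7) = -131/7, so the K-coordinate is (-131/7)/(-131) = 1/7.
[KNM] = ½·((-7)·(-18/7−(-11)) + (27/7)·(-11−(-6)) + (-1)·(-6−(-18/7))) = ½·(-59 − 135/7 + 24/7) = -262/7, so the L-coordinate is 2/7.
[KLN] = ½·((-7)·(16−(-18/7)) + 19·(-18/7−(-6)) + (27/7)·(-6−16)) = ½·(-130 + 456/7 − 594/7) = -524/7, so the M-coordinate is 4/7.

(1/7, 2/7, 4/7)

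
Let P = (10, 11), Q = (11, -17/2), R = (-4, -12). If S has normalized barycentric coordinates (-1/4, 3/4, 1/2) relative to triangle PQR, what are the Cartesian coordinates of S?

S = (-1/4)·P + (3/4)·Q + (1/2)·R.
x-coordinate: (-1/4)·10 + (3/4)·11 + (1/2)·(-4) = 15/4.
y-coordinate: (-1/4)·11 + (3/4)·(-17/2) + (1/2)·(-12) = -121/8.

(15/4, -121/8)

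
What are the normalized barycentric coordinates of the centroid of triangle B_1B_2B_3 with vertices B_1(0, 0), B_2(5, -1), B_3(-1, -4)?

The centroid is the average of the vertices, so each weight is 1/3.

(1/3, 1/3, 1/3)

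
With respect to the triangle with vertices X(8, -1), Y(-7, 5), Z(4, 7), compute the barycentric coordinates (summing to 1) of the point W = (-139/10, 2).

(1/5, 17/10, -9/10)

Signed area of the reference triangle: [XYZ] = ½·(8·(5−7) + (-7)·(7−(-1)) + 4·(-1−5)) = ½·(-16 − 56 − 24) = -48.
[WYZ] = ½·((-139/10)·(5−7) + (-7)·(7−2) + 4·(2−5)) = ½·(139/5 − 35 − 12) = -48/5, so the X-coordinate is (-48/5)/(-48) = 1/5.
[XWZ] = ½·(8·(2−7) + (-139/10)·(7−(-1)) + 4·(-1−2)) = ½·(-40 − 556/5 − 12) = -408/5, so the Y-coordinate is 17/10.
[XYW] = ½·(8·(5−2) + (-7)·(2−(-1)) + (-139/10)·(-1−5)) = ½·(24 − 21 + 417/5) = 216/5, so the Z-coordinate is -9/10.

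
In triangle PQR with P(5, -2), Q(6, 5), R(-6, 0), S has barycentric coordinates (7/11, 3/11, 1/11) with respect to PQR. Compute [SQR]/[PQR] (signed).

The signed ratio [SQR]/[PQR] equals the barycentric coordinate of S at vertex P, which is 7/11.

7/11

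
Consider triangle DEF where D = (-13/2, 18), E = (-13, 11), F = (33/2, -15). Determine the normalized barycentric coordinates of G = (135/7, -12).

Signed area of the reference triangle: [DEF] = ½·((-13/2)·(11−(-15)) + (-13)·(-15−18) + (33/2)·(18−11)) = ½·(-169 + 429 + 231/2) = 751/4.
[GEF] = ½·((135/7)·(11−(-15)) + (-13)·(-15−(-12)) + (33/2)·(-12−11)) = ½·(3510/7 + 39 − 759/2) = 2253/28, so the D-coordinate is (2253/28)/(751/4) = 3/7.
[DGF] = ½·((-13/2)·(-12−(-15)) + (135/7)·(-15−18) + (33/2)·(18−(-12))) = ½·(-39/2 − 4455/7 + 495) = -2253/28, so the E-coordinate is -3/7.
[DEG] = ½·((-13/2)·(11−(-12)) + (-13)·(-12−18) + (135/7)·(18−11)) = ½·(-299/2 + 390 + 135) = 751/4, so the F-coordinate is 1.

(3/7, -3/7, 1)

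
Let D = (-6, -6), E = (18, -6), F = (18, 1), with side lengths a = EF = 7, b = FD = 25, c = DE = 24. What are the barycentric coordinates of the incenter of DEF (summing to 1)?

(1/8, 25/56, 3/7)

The incenter has barycentric coordinates proportional to the opposite side lengths: (7 : 25 : 24).
Normalizing by 7+25+24 = 56 gives (1/8, 25/56, 3/7).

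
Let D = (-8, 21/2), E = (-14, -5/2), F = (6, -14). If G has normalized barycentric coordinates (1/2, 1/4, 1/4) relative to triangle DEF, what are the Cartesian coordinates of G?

(-6, 9/8)

G = (1/2)·D + (1/4)·E + (1/4)·F.
x-coordinate: (1/2)·(-8) + (1/4)·(-14) + (1/4)·6 = -6.
y-coordinate: (1/2)·(21/2) + (1/4)·(-5/2) + (1/4)·(-14) = 9/8.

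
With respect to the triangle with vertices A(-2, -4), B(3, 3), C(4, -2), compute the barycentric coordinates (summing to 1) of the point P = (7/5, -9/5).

(2/5, 1/5, 2/5)

Signed area of the reference triangle: [ABC] = ½·((-2)·(3−(-2)) + 3·(-2−(-4)) + 4·(-4−3)) = ½·(-10 + 6 − 28) = -16.
[PBC] = ½·((7/5)·(3−(-2)) + 3·(-2−(-9/5)) + 4·(-9/5−3)) = ½·(7 − 3/5 − 96/5) = -32/5, so the A-coordinate is (-32/5)/(-16) = 2/5.
[APC] = ½·((-2)·(-9/5−(-2)) + (7/5)·(-2−(-4)) + 4·(-4−(-9/5))) = ½·(-2/5 + 14/5 − 44/5) = -16/5, so the B-coordinate is 1/5.
[ABP] = ½·((-2)·(3−(-9/5)) + 3·(-9/5−(-4)) + (7/5)·(-4−3)) = ½·(-48/5 + 33/5 − 49/5) = -32/5, so the C-coordinate is 2/5.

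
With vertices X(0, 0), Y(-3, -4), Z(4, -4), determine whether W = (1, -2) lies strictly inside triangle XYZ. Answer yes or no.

yes

Barycentric coordinates of W: (1/2, 1/7, 5/14).
The three coordinates are positive, positive, positive; a point is interior exactly when all three are positive.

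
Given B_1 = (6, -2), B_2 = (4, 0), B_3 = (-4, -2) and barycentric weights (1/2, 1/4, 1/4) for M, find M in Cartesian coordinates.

M = (1/2)·B_1 + (1/4)·B_2 + (1/4)·B_3.
x-coordinate: (1/2)·6 + (1/4)·4 + (1/4)·(-4) = 3.
y-coordinate: (1/2)·(-2) + (1/4)·0 + (1/4)·(-2) = -3/2.

(3, -3/2)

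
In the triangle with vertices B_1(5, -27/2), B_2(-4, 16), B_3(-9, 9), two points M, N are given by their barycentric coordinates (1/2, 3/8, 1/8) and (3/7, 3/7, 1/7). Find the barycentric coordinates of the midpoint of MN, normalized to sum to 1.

Since both coordinate triples sum to 1, the midpoint's barycentrics are the componentwise average.
(1/2+3/7)/2 = 13/28; similarly 45/112 and 15/112.

(13/28, 45/112, 15/112)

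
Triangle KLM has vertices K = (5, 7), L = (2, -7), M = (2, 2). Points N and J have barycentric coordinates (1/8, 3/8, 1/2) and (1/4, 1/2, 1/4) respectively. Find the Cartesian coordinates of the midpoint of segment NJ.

Barycentric coordinates of the midpoint are the average: (3/16, 7/16, 3/8).
Converting: (3/16)·K + (7/16)·L + (3/8)·M = (41/16, -1).

(41/16, -1)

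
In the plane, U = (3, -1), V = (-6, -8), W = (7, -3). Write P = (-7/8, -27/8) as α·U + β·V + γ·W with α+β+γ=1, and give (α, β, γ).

(3/4, 3/8, -1/8)

Signed area of the reference triangle: [UVW] = ½·(3·(-8−(-3)) + (-6)·(-3−(-1)) + 7·(-1−(-8))) = ½·(-15 + 12 + 49) = 23.
[PVW] = ½·((-7/8)·(-8−(-3)) + (-6)·(-3−(-27/8)) + 7·(-27/8−(-8))) = ½·(35/8 − 9/4 + 259/8) = 69/4, so the U-coordinate is (69/4)/23 = 3/4.
[UPW] = ½·(3·(-27/8−(-3)) + (-7/8)·(-3−(-1)) + 7·(-1−(-27/8))) = ½·(-9/8 + 7/4 + 133/8) = 69/8, so the V-coordinate is 3/8.
[UVP] = ½·(3·(-8−(-27/8)) + (-6)·(-27/8−(-1)) + (-7/8)·(-1−(-8))) = ½·(-111/8 + 57/4 − 49/8) = -23/8, so the W-coordinate is -1/8.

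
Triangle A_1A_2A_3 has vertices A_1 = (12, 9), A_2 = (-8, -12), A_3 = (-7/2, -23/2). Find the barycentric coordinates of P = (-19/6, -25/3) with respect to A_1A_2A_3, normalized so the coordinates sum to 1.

Signed area of the reference triangle: [A_1A_2A_3] = ½·(12·(-12−(-23/2)) + (-8)·(-23/2−9) + (-7/2)·(9−(-12))) = ½·(-6 + 164 − 147/2) = 169/4.
[PA_2A_3] = ½·((-19/6)·(-12−(-23/2)) + (-8)·(-23/2−(-25/3)) + (-7/2)·(-25/3−(-12))) = ½·(19/12 + 76/3 − 77/6) = 169/24, so the A_1-coordinate is (169/24)/(169/4) = 1/6.
[A_1PA_3] = ½·(12·(-25/3−(-23/2)) + (-19/6)·(-23/2−9) + (-7/2)·(9−(-25/3))) = ½·(38 + 779/12 − 182/3) = 169/8, so the A_2-coordinate is 1/2.
[A_1A_2P] = ½·(12·(-12−(-25/3)) + (-8)·(-25/3−9) + (-19/6)·(9−(-12))) = ½·(-44 + 416/3 − 133/2) = 169/12, so the A_3-coordinate is 1/3.

(1/6, 1/2, 1/3)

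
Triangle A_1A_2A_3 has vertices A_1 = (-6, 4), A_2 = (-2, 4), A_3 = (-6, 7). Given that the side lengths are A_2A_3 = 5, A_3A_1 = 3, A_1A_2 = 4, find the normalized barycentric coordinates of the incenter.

The incenter has barycentric coordinates proportional to the opposite side lengths: (5 : 3 : 4).
Normalizing by 5+3+4 = 12 gives (5/12, 1/4, 1/3).

(5/12, 1/4, 1/3)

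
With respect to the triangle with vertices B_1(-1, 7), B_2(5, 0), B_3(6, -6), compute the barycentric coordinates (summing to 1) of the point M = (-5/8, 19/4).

(1, -3/8, 3/8)

Signed area of the reference triangle: [B_1B_2B_3] = ½·((-1)·(0−(-6)) + 5·(-6−7) + 6·(7−0)) = ½·(-6 − 65 + 42) = -29/2.
[MB_2B_3] = ½·((-5/8)·(0−(-6)) + 5·(-6−(19/4)) + 6·(19/4−0)) = ½·(-15/4 − 215/4 + 57/2) = -29/2, so the B_1-coordinate is (-29/2)/(-29/2) = 1.
[B_1MB_3] = ½·((-1)·(19/4−(-6)) + (-5/8)·(-6−7) + 6·(7−(19/4))) = ½·(-43/4 + 65/8 + 27/2) = 87/16, so the B_2-coordinate is -3/8.
[B_1B_2M] = ½·((-1)·(0−(19/4)) + 5·(19/4−7) + (-5/8)·(7−0)) = ½·(19/4 − 45/4 − 35/8) = -87/16, so the B_3-coordinate is 3/8.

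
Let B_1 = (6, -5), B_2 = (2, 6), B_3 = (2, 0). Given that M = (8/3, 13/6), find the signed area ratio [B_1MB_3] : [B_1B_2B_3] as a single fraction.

1/2

[B_1B_2B_3] = ½·(6·(6−0) + 2·(0−(-5)) + 2·(-5−6)) = ½·(36 + 10 − 22) = 12.
[B_1MB_3] = ½·(6·(13/6−0) + (8/3)·(0−(-5)) + 2·(-5−(13/6))) = ½·(13 + 40/3 − 43/3) = 6, so the ratio is 6/12 = 1/2.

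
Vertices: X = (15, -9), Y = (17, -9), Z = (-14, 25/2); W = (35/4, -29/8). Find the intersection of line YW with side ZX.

(1/2, 7/4)

Barycentric coordinates of W with respect to XYZ: (1/4, 1/2, 1/4).
On side ZX the Y-coordinate is zero; dropping W's Y-weight 1/2 and renormalizing the remaining 1/4 : 1/4 gives weights 1/2, 1/2 on Z, X.
V = (1/2)·(-14, 25/2) + (1/2)·(15, -9) = (1/2, 7/4).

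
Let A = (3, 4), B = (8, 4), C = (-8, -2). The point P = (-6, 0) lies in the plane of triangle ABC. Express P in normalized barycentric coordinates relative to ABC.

(2/3, -1/3, 2/3)

Signed area of the reference triangle: [ABC] = ½·(3·(4−(-2)) + 8·(-2−4) + (-8)·(4−4)) = ½·(18 − 48 + 0) = -15.
[PBC] = ½·((-6)·(4−(-2)) + 8·(-2−0) + (-8)·(0−4)) = ½·(-36 − 16 + 32) = -10, so the A-coordinate is (-10)/(-15) = 2/3.
[APC] = ½·(3·(0−(-2)) + (-6)·(-2−4) + (-8)·(4−0)) = ½·(6 + 36 − 32) = 5, so the B-coordinate is -1/3.
[ABP] = ½·(3·(4−0) + 8·(0−4) + (-6)·(4−4)) = ½·(12 − 32 + 0) = -10, so the C-coordinate is 2/3.
Check: 2/3 − 1/3 + 2/3 = 1.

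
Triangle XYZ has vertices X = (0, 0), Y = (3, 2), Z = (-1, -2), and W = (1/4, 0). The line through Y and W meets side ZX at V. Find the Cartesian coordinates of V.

Barycentric coordinates of W with respect to XYZ: (3/4, 1/8, 1/8).
On side ZX the Y-coordinate is zero; dropping W's Y-weight 1/8 and renormalizing the remaining 1/8 : 3/4 gives weights 1/7, 6/7 on Z, X.
V = (1/7)·(-1, -2) + (6/7)·(0, 0) = (-1/7, -2/7).

(-1/7, -2/7)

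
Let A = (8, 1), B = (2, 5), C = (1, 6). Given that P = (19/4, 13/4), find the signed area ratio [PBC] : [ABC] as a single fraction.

1/2

[ABC] = ½·(8·(5−6) + 2·(6−1) + 1·(1−5)) = ½·(-8 + 10 − 4) = -1.
[PBC] = ½·((19/4)·(5−6) + 2·(6−(13/4)) + 1·(13/4−5)) = ½·(-19/4 + 11/2 − 7/4) = -1/2, so the ratio is (-1/2)/(-1) = 1/2.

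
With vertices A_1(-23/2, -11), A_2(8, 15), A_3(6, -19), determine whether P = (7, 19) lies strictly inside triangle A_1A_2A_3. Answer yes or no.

Barycentric coordinates of P: (42/611, 673/611, -8/47).
The three coordinates are positive, positive, negative; a point is interior exactly when all three are positive.

no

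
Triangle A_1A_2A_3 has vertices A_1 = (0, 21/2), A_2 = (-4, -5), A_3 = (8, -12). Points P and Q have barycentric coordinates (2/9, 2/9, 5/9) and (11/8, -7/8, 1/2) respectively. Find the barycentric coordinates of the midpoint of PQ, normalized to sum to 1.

(115/144, -47/144, 19/36)

Since both coordinate triples sum to 1, the midpoint's barycentrics are the componentwise average.
(2/9+11/8)/2 = 115/144; similarly -47/144 and 19/36.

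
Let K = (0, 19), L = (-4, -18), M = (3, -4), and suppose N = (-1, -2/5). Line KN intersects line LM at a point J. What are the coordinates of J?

Barycentric coordinates of N with respect to KLM: (2/5, 2/5, 1/5).
On side LM the K-coordinate is zero; dropping N's K-weight 2/5 and renormalizing the remaining 2/5 : 1/5 gives weights 2/3, 1/3 on L, M.
J = (2/3)·(-4, -18) + (1/3)·(3, -4) = (-5/3, -40/3).

(-5/3, -40/3)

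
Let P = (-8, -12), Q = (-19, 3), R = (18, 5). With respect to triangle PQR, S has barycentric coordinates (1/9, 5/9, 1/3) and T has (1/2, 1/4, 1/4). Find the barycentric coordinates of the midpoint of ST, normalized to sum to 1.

(11/36, 29/72, 7/24)

Since both coordinate triples sum to 1, the midpoint's barycentrics are the componentwise average.
(1/9+1/2)/2 = 11/36; similarly 29/72 and 7/24.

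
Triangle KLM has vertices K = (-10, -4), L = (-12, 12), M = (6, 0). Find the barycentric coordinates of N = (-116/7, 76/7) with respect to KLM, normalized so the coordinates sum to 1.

(2/7, 1, -2/7)

Signed area of the reference triangle: [KLM] = ½·((-10)·(12−0) + (-12)·(0−(-4)) + 6·(-4−12)) = ½·(-120 − 48 − 96) = -132.
[NLM] = ½·((-116/7)·(12−0) + (-12)·(0−(76/7)) + 6·(76/7−12)) = ½·(-1392/7 + 912/7 − 48/7) = -264/7, so the K-coordinate is (-264/7)/(-132) = 2/7.
[KNM] = ½·((-10)·(76/7−0) + (-116/7)·(0−(-4)) + 6·(-4−(76/7))) = ½·(-760/7 − 464/7 − 624/7) = -132, so the L-coordinate is 1.
[KLN] = ½·((-10)·(12−(76/7)) + (-12)·(76/7−(-4)) + (-116/7)·(-4−12)) = ½·(-80/7 − 1248/7 + 1856/7) = 264/7, so the M-coordinate is -2/7.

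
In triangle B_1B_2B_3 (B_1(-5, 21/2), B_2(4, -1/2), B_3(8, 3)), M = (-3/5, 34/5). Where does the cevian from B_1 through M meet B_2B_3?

Barycentric coordinates of M with respect to B_1B_2B_3: (3/5, 1/5, 1/5).
On side B_2B_3 the B_1-coordinate is zero; dropping M's B_1-weight 3/5 and renormalizing the remaining 1/5 : 1/5 gives weights 1/2, 1/2 on B_2, B_3.
N = (1/2)·(4, -1/2) + (1/2)·(8, 3) = (6, 5/4).

(6, 5/4)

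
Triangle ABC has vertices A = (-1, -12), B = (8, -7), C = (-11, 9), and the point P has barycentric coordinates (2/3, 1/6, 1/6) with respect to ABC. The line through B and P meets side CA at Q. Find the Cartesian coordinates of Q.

(-3, -39/5)

Line BP meets CA where the B-coordinate vanishes; zeroing P's B-weight and renormalizing leaves C, A-weights 1/6 : 2/3 → (1/5, 4/5).
So Q = (1/5)·C + (4/5)·A = (-3, -39/5).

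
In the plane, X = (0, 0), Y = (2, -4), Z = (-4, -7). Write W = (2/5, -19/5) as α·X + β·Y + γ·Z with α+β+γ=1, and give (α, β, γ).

Signed area of the reference triangle: [XYZ] = ½·(0·(-4−(-7)) + 2·(-7−0) + (-4)·(0−(-4))) = ½·(0 − 14 − 16) = -15.
[WYZ] = ½·((2/5)·(-4−(-7)) + 2·(-7−(-19/5)) + (-4)·(-19/5−(-4))) = ½·(6/5 − 32/5 − 4/5) = -3, so the X-coordinate is (-3)/(-15) = 1/5.
[XWZ] = ½·(0·(-19/5−(-7)) + (2/5)·(-7−0) + (-4)·(0−(-19/5))) = ½·(0 − 14/5 − 76/5) = -9, so the Y-coordinate is 3/5.
[XYW] = ½·(0·(-4−(-19/5)) + 2·(-19/5−0) + (2/5)·(0−(-4))) = ½·(0 − 38/5 + 8/5) = -3, so the Z-coordinate is 1/5.

(1/5, 3/5, 1/5)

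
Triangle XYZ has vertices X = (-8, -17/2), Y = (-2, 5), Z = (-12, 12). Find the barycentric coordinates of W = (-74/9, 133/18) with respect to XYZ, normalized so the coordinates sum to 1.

(1/9, 1/3, 5/9)

Signed area of the reference triangle: [XYZ] = ½·((-8)·(5−12) + (-2)·(12−(-17/2)) + (-12)·(-17/2−5)) = ½·(56 − 41 + 162) = 177/2.
[WYZ] = ½·((-74/9)·(5−12) + (-2)·(12−(133/18)) + (-12)·(133/18−5)) = ½·(518/9 − 83/9 − 86/3) = 59/6, so the X-coordinate is (59/6)/(177/2) = 1/9.
[XWZ] = ½·((-8)·(133/18−12) + (-74/9)·(12−(-17/2)) + (-12)·(-17/2−(133/18))) = ½·(332/9 − 1517/9 + 572/3) = 59/2, so the Y-coordinate is 1/3.
[XYW] = ½·((-8)·(5−(133/18)) + (-2)·(133/18−(-17/2)) + (-74/9)·(-17/2−5)) = ½·(172/9 − 286/9 + 111) = 295/6, so the Z-coordinate is 5/9.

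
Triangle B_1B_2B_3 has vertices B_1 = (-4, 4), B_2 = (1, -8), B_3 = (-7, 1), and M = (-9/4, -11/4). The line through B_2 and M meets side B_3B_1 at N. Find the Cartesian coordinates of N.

Barycentric coordinates of M with respect to B_1B_2B_3: (1/4, 1/2, 1/4).
On side B_3B_1 the B_2-coordinate is zero; dropping M's B_2-weight 1/2 and renormalizing the remaining 1/4 : 1/4 gives weights 1/2, 1/2 on B_3, B_1.
N = (1/2)·(-7, 1) + (1/2)·(-4, 4) = (-11/2, 5/2).

(-11/2, 5/2)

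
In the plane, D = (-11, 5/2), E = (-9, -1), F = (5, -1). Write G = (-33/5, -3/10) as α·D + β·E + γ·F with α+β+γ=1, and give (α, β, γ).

Signed area of the reference triangle: [DEF] = ½·((-11)·(-1−(-1)) + (-9)·(-1−(5/2)) + 5·(5/2−(-1))) = ½·(0 + 63/2 + 35/2) = 49/2.
[GEF] = ½·((-33/5)·(-1−(-1)) + (-9)·(-1−(-3/10)) + 5·(-3/10−(-1))) = ½·(0 + 63/10 + 7/2) = 49/10, so the D-coordinate is (49/10)/(49/2) = 1/5.
[DGF] = ½·((-11)·(-3/10−(-1)) + (-33/5)·(-1−(5/2)) + 5·(5/2−(-3/10))) = ½·(-77/10 + 231/10 + 14) = 147/10, so the E-coordinate is 3/5.
[DEG] = ½·((-11)·(-1−(-3/10)) + (-9)·(-3/10−(5/2)) + (-33/5)·(5/2−(-1))) = ½·(77/10 + 126/5 − 231/10) = 49/10, so the F-coordinate is 1/5.
Check: 1/5 + 3/5 + 1/5 = 1.

(1/5, 3/5, 1/5)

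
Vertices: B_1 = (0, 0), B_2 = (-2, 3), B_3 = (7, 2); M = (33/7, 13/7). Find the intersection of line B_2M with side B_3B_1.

(35/6, 5/3)

Barycentric coordinates of M with respect to B_1B_2B_3: (1/7, 1/7, 5/7).
On side B_3B_1 the B_2-coordinate is zero; dropping M's B_2-weight 1/7 and renormalizing the remaining 5/7 : 1/7 gives weights 5/6, 1/6 on B_3, B_1.
N = (5/6)·(7, 2) + (1/6)·(0, 0) = (35/6, 5/3).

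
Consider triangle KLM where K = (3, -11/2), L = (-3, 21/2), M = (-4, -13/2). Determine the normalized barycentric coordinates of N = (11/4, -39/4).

(1, -1/4, 1/4)

Signed area of the reference triangle: [KLM] = ½·(3·(21/2−(-13/2)) + (-3)·(-13/2−(-11/2)) + (-4)·(-11/2−(21/2))) = ½·(51 + 3 + 64) = 59.
[NLM] = ½·((11/4)·(21/2−(-13/2)) + (-3)·(-13/2−(-39/4)) + (-4)·(-39/4−(21/2))) = ½·(187/4 − 39/4 + 81) = 59, so the K-coordinate is 59/59 = 1.
[KNM] = ½·(3·(-39/4−(-13/2)) + (11/4)·(-13/2−(-11/2)) + (-4)·(-11/2−(-39/4))) = ½·(-39/4 − 11/4 − 17) = -59/4, so the L-coordinate is -1/4.
[KLN] = ½·(3·(21/2−(-39/4)) + (-3)·(-39/4−(-11/2)) + (11/4)·(-11/2−(21/2))) = ½·(243/4 + 51/4 − 44) = 59/4, so the M-coordinate is 1/4.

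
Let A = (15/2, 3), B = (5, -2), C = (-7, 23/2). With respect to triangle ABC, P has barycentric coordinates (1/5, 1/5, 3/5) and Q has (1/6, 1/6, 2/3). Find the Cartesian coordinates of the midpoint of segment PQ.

Barycentric coordinates of the midpoint are the average: (11/60, 11/60, 19/30).
Converting: (11/60)·A + (11/60)·B + (19/30)·C = (-257/120, 112/15).

(-257/120, 112/15)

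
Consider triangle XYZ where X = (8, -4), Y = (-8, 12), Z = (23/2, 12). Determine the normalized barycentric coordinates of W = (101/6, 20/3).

(1/3, -1/3, 1)

Signed area of the reference triangle: [XYZ] = ½·(8·(12−12) + (-8)·(12−(-4)) + (23/2)·(-4−12)) = ½·(0 − 128 − 184) = -156.
[WYZ] = ½·((101/6)·(12−12) + (-8)·(12−(20/3)) + (23/2)·(20/3−12)) = ½·(0 − 128/3 − 184/3) = -52, so the X-coordinate is (-52)/(-156) = 1/3.
[XWZ] = ½·(8·(20/3−12) + (101/6)·(12−(-4)) + (23/2)·(-4−(20/3))) = ½·(-128/3 + 808/3 − 368/3) = 52, so the Y-coordinate is -1/3.
[XYW] = ½·(8·(12−(20/3)) + (-8)·(20/3−(-4)) + (101/6)·(-4−12)) = ½·(128/3 − 256/3 − 808/3) = -156, so the Z-coordinate is 1.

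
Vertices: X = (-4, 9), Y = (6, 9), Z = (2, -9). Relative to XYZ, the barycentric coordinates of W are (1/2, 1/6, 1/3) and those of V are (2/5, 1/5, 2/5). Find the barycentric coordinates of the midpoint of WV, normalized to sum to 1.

Since both coordinate triples sum to 1, the midpoint's barycentrics are the componentwise average.
(1/2+2/5)/2 = 9/20; similarly 11/60 and 11/30.

(9/20, 11/60, 11/30)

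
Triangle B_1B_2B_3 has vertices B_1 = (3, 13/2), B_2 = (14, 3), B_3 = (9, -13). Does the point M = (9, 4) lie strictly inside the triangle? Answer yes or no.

yes

Barycentric coordinates of M: (170/387, 68/129, 13/387).
The three coordinates are positive, positive, positive; a point is interior exactly when all three are positive.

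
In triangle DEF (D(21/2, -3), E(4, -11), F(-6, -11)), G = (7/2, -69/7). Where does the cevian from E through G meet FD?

Barycentric coordinates of G with respect to DEF: (1/7, 5/7, 1/7).
On side FD the E-coordinate is zero; dropping G's E-weight 5/7 and renormalizing the remaining 1/7 : 1/7 gives weights 1/2, 1/2 on F, D.
H = (1/2)·(-6, -11) + (1/2)·(21/2, -3) = (9/4, -7).

(9/4, -7)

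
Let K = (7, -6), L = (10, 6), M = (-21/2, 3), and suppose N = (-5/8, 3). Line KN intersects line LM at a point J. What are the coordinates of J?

Barycentric coordinates of N with respect to KLM: (1/8, 3/8, 1/2).
On side LM the K-coordinate is zero; dropping N's K-weight 1/8 and renormalizing the remaining 3/8 : 1/2 gives weights 3/7, 4/7 on L, M.
J = (3/7)·(10, 6) + (4/7)·(-21/2, 3) = (-12/7, 30/7).

(-12/7, 30/7)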